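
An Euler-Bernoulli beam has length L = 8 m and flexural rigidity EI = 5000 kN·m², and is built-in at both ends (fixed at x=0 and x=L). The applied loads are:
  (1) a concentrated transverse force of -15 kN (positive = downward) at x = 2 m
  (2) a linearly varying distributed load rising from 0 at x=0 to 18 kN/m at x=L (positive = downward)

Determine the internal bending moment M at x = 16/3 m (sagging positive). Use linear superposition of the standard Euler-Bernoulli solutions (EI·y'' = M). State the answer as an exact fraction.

Load 1 — point force P=-15 kN at a=2 m (b=L-a=6):
  M_1 = Pa²(a+3b)(L-x)/L³ - Pa²b/L²  [x>a] = (-15)·2²·(2+3·6)·(8-(16/3))/8³ - (-15)·2²·6/8² = -5/8 kN·m
Load 2 — triangular load w₀=18 kN/m (0→w₀ over full span):
  M_2 = 3w₀Lx/20 - w₀L²/30 - w₀x³/(6L) = 3·18·8·(16/3)/20 - 18·8²/30 - 18·(16/3)³/(6·8) = 896/45 kN·m
Superposition: M = Σ M_i = 6943/360 kN·m ≈ 19.286111 kN·m

M(16/3) = 6943/360 kN·m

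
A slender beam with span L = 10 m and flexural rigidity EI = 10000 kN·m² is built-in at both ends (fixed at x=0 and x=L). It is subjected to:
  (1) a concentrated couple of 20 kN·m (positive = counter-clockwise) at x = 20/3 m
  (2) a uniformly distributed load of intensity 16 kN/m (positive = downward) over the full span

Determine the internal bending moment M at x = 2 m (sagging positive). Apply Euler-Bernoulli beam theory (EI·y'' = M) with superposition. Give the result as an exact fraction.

M(2) = -20/3 kN·m

Load 1 — applied couple M₀=20 kN·m at a=20/3 m (b=L-a=10/3):
  M_1 = R_Ax - M_A  [x≤a] with R_A=8/3, M_A=20/3 = (8/3)·2 - (20/3) = -4/3 kN·m
Load 2 — uniform load w=16 kN/m over full span:
  M_2 = wLx/2 - wL²/12 - wx²/2 = 16·10·2/2 - 16·10²/12 - 16·2²/2 = -16/3 kN·m
Superposition: M = Σ M_i = -20/3 kN·m ≈ -6.666667 kN·m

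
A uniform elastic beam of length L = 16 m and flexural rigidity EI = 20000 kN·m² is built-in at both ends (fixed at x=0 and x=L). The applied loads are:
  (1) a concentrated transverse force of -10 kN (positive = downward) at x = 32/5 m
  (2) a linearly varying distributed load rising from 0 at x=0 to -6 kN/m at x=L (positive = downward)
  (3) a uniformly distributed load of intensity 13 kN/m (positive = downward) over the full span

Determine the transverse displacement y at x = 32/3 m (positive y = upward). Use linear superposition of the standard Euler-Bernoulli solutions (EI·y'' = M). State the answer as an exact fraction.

y(32/3) = -226304/3796875 m

Load 1 — point force P=-10 kN at a=32/5 m (b=L-a=48/5):
  y_1 = -Pa²(L-x)²(3bL-(3b+a)(L-x))/(6L³EI)  [x>a] = -(-10)·(32/5)²·(16-(32/3))²·(3·(48/5)·16-(3·(48/5)+(32/5))·(16-(32/3)))/(6·16³·20000) = 8192/1265625 m
Load 2 — triangular load w₀=-6 kN/m (0→w₀ over full span):
  y_2 = -w₀x²(L-x)²(x+2L)/(120LEI) = -(-6)·(32/3)²·(16-(32/3))²·((32/3)+2·16)/(120·16·20000) = 16384/759375 m
Load 3 — uniform load w=13 kN/m over full span:
  y_3 = -wx²(L-x)²/(24EI) = -13·(32/3)²·(16-(32/3))²/(24·20000) = -13312/151875 m
Superposition: y = Σ y_i = -226304/3796875 m ≈ -0.059603 m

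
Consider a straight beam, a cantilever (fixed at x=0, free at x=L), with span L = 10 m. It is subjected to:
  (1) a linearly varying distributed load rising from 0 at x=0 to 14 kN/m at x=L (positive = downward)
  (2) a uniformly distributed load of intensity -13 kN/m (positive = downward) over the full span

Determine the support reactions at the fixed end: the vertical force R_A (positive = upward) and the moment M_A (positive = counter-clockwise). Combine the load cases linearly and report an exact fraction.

Load 1 — triangular load w₀=14 kN/m (0→w₀ over full span):
  R_A = w₀L/2 = 14·10/2 = 70 kN
  M_A = w₀L²/3 = 14·10²/3 = 1400/3 kN·m
Load 2 — uniform load w=-13 kN/m over full span:
  R_A = wL = (-13)·10 = -130 kN
  M_A = wL²/2 = (-13)·10²/2 = -650 kN·m
Superposition: R_A = -60 kN, M_A = -550/3 kN·m

R_A = -60 kN, M_A = -550/3 kN·m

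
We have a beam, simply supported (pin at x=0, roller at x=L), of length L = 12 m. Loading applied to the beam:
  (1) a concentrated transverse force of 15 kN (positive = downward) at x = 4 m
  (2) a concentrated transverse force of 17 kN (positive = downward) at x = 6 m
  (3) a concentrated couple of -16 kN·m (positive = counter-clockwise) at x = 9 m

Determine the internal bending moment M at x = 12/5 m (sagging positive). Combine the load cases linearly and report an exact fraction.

M(12/5) = 206/5 kN·m

Load 1 — point force P=15 kN at a=4 m (b=L-a=8):
  M_1 = Pbx/L  [x≤a] = 15·8·(12/5)/12 = 24 kN·m
Load 2 — point force P=17 kN at a=6 m (b=L-a=6):
  M_2 = Pbx/L  [x≤a] = 17·6·(12/5)/12 = 102/5 kN·m
Load 3 — applied couple M₀=-16 kN·m at a=9 m (b=L-a=3):
  M_3 = M₀x/L  [x≤a] = (-16)·(12/5)/12 = -16/5 kN·m
Superposition: M = Σ M_i = 206/5 kN·m ≈ 41.200000 kN·m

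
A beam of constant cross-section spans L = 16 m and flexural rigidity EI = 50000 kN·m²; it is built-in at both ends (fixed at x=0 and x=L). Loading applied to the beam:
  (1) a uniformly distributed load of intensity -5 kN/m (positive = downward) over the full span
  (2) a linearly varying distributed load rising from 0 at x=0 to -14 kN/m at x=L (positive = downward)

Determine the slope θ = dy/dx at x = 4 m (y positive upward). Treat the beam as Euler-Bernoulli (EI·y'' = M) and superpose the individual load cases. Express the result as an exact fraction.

Load 1 — uniform load w=-5 kN/m over full span:
  θ_1 = -wx(L-x)(L-2x)/(12EI) = -(-5)·4·(16-4)·(16-2·4)/(12·50000) = 2/625 rad
Load 2 — triangular load w₀=-14 kN/m (0→w₀ over full span):
  θ_2 = -w₀(2x(L-x)(L-2x)(x+2L)+x²(L-x)²)/(120LEI) = -(-14)·(2·4·(16-4)·(16-2·4)·(4+2·16)+4²·(16-4)²)/(120·16·50000) = 273/62500 rad
Superposition: θ = Σ θ_i = 473/62500 rad ≈ 0.007568 rad

θ(4) = 473/62500 rad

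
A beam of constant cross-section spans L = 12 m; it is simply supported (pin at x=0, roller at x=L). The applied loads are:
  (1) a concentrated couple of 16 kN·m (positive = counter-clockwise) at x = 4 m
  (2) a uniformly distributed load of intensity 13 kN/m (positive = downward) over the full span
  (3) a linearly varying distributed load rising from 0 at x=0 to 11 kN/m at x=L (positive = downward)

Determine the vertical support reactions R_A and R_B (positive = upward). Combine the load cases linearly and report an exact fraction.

Load 1 — applied couple M₀=16 kN·m at a=4 m (b=L-a=8):
  R_A = M₀/L = 16/12 = 4/3 kN
  R_B = -M₀/L = -16/12 = -4/3 kN
Load 2 — uniform load w=13 kN/m over full span:
  R_A = wL/2 = 13·12/2 = 78 kN
  R_B = wL/2 = 13·12/2 = 78 kN
Load 3 — triangular load w₀=11 kN/m (0→w₀ over full span):
  R_A = w₀L/6 = 11·12/6 = 22 kN
  R_B = w₀L/3 = 11·12/3 = 44 kN
Superposition: R_A = 304/3 kN, R_B = 362/3 kN

R_A = 304/3 kN, R_B = 362/3 kN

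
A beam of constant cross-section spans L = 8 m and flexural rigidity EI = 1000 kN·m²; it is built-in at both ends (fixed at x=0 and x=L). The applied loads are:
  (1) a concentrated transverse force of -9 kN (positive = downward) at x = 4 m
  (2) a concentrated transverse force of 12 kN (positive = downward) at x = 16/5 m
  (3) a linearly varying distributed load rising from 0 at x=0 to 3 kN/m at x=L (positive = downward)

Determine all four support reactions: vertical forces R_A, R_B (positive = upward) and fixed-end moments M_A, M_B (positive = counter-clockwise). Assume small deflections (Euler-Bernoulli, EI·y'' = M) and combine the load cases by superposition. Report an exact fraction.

R_A = 1719/250 kN, M_A = 1403/125 kN·m, R_B = 2031/250 kN, M_B = -1227/125 kN·m

Load 1 — point force P=-9 kN at a=4 m (b=L-a=4):
  R_A = Pb²(3a+b)/L³ = (-9)·4²·(3·4+4)/8³ = -9/2 kN
  M_A = Pab²/L² = (-9)·4·4²/8² = -9 kN·m
  R_B = Pa²(a+3b)/L³ = (-9)·4²·(4+3·4)/8³ = -9/2 kN
  M_B = -Pa²b/L² = -(-9)·4²·4/8² = 9 kN·m
Load 2 — point force P=12 kN at a=16/5 m (b=L-a=24/5):
  R_A = Pb²(3a+b)/L³ = 12·(24/5)²·(3·(16/5)+(24/5))/8³ = 972/125 kN
  M_A = Pab²/L² = 12·(16/5)·(24/5)²/8² = 1728/125 kN·m
  R_B = Pa²(a+3b)/L³ = 12·(16/5)²·((16/5)+3·(24/5))/8³ = 528/125 kN
  M_B = -Pa²b/L² = -12·(16/5)²·(24/5)/8² = -1152/125 kN·m
Load 3 — triangular load w₀=3 kN/m (0→w₀ over full span):
  R_A = 3w₀L/20 = 3·3·8/20 = 18/5 kN
  M_A = w₀L²/30 = 3·8²/30 = 32/5 kN·m
  R_B = 7w₀L/20 = 7·3·8/20 = 42/5 kN
  M_B = -w₀L²/20 = -3·8²/20 = -48/5 kN·m
Superposition: R_A = 1719/250 kN, M_A = 1403/125 kN·m, R_B = 2031/250 kN, M_B = -1227/125 kN·m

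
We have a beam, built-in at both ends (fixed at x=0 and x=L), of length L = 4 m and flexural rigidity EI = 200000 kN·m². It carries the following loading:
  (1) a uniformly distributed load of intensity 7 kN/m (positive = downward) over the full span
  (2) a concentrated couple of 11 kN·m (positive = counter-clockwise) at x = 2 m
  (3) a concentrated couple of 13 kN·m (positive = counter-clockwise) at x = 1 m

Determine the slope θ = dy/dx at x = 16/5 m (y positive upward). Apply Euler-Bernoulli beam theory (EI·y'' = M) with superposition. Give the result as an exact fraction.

θ(16/5) = 39/12500000 rad

Load 1 — uniform load w=7 kN/m over full span:
  θ_1 = -wx(L-x)(L-2x)/(12EI) = -7·(16/5)·(4-(16/5))·(4-2·(16/5))/(12·200000) = 7/390625 rad
Load 2 — applied couple M₀=11 kN·m at a=2 m (b=L-a=2):
  θ_2 = (R_Ax²/2 - M_Ax - M₀(x-a))/EI  [x>a] with R_A=33/8, M_A=11/4 = ((33/8)·(16/5)²/2 - (11/4)·(16/5) - 11·((16/5)-2))/200000 = -11/2500000 rad
Load 3 — applied couple M₀=13 kN·m at a=1 m (b=L-a=3):
  θ_3 = (R_Ax²/2 - M_Ax - M₀(x-a))/EI  [x>a] with R_A=117/32, M_A=-39/16 = ((117/32)·(16/5)²/2 - (-39/16)·(16/5) - 13·((16/5)-1))/200000 = -13/1250000 rad
Superposition: θ = Σ θ_i = 39/12500000 rad ≈ 0.000003 rad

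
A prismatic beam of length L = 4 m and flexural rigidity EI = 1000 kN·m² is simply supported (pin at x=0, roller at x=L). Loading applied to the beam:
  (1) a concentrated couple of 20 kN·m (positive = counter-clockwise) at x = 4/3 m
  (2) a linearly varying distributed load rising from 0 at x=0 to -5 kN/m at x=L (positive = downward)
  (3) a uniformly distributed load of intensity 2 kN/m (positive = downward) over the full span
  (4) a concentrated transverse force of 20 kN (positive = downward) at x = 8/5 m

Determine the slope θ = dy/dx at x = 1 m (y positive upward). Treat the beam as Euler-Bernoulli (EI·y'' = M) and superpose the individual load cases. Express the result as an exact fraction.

θ(1) = -15827/2400000 rad

Load 1 — applied couple M₀=20 kN·m at a=4/3 m (b=L-a=8/3):
  θ_1 = (M₀x²/(2L)+C₁)/EI  [x≤a] with C₁=M₀(3b²-L²)/(6L)=40/9 = (20·1²/(2·4)+(40/9))/1000 = 1/144 rad
Load 2 — triangular load w₀=-5 kN/m (0→w₀ over full span):
  θ_2 = -w₀(7L⁴-30L²x²+15x⁴)/(360LEI) = -(-5)·(7·4⁴-30·4²·1²+15·1⁴)/(360·4·1000) = 1327/288000 rad
Load 3 — uniform load w=2 kN/m over full span:
  θ_3 = -w(L³-6Lx²+4x³)/(24EI) = -2·(4³-6·4·1²+4·1³)/(24·1000) = -11/3000 rad
Load 4 — point force P=20 kN at a=8/5 m (b=L-a=12/5):
  θ_4 = -Pb(L²-b²-3x²)/(6LEI)  [x≤a] = -20·(12/5)·(4²-(12/5)²-3·1²)/(6·4·1000) = -181/12500 rad
Superposition: θ = Σ θ_i = -15827/2400000 rad ≈ -0.006595 rad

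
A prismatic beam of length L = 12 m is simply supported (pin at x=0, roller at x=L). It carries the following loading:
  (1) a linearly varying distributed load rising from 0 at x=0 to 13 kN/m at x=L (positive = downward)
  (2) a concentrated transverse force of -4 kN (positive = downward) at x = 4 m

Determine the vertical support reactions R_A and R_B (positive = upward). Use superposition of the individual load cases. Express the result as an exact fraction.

R_A = 70/3 kN, R_B = 152/3 kN

Load 1 — triangular load w₀=13 kN/m (0→w₀ over full span):
  R_A = w₀L/6 = 13·12/6 = 26 kN
  R_B = w₀L/3 = 13·12/3 = 52 kN
Load 2 — point force P=-4 kN at a=4 m (b=L-a=8):
  R_A = Pb/L = (-4)·8/12 = -8/3 kN
  R_B = Pa/L = (-4)·4/12 = -4/3 kN
Superposition: R_A = 70/3 kN, R_B = 152/3 kN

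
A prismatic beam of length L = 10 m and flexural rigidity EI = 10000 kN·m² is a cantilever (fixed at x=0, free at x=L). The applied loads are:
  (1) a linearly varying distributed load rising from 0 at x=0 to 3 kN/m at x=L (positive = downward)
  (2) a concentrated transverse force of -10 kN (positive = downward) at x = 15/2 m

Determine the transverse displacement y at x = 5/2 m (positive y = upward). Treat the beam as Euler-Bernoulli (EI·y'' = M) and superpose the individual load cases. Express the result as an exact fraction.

Load 1 — triangular load w₀=3 kN/m (0→w₀ over full span):
  y_1 = (w₀Lx³/12-w₀L²x²/6-w₀x⁵/(120L))/EI = (3·10·(5/2)³/12-3·10²·(5/2)²/6-3·(5/2)⁵/(120·10))/10000 = -1121/40960 m
Load 2 — point force P=-10 kN at a=15/2 m (b=L-a=5/2):
  y_2 = -Px²(3a-x)/(6EI)  [x≤a] = -(-10)·(5/2)²·(3·(15/2)-(5/2))/(6·10000) = 1/48 m
Superposition: y = Σ y_i = -803/122880 m ≈ -0.006535 m

y(5/2) = -803/122880 m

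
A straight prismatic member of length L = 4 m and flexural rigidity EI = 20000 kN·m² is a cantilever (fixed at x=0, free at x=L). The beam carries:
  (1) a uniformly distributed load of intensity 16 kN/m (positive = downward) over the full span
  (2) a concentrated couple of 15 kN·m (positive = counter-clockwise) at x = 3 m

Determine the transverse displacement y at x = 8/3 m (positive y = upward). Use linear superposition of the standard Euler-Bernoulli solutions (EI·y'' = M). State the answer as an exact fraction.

Load 1 — uniform load w=16 kN/m over full span:
  y_1 = -wx²(x²-4Lx+6L²)/(24EI) = -16·(8/3)²·((8/3)²-4·4·(8/3)+6·4²)/(24·20000) = -2176/151875 m
Load 2 — applied couple M₀=15 kN·m at a=3 m (b=L-a=1):
  y_2 = M₀x²/(2EI)  [x≤a] = 15·(8/3)²/(2·20000) = 1/375 m
Superposition: y = Σ y_i = -1771/151875 m ≈ -0.011661 m

y(8/3) = -1771/151875 m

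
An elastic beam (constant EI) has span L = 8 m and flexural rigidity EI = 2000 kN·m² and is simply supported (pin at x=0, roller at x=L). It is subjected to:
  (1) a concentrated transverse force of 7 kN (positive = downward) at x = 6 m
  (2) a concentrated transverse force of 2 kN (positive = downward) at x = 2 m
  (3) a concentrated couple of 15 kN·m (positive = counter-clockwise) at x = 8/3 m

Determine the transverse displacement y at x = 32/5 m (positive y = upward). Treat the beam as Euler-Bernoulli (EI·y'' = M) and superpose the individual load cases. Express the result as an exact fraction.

y(32/5) = -2177/187500 m

Load 1 — point force P=7 kN at a=6 m (b=L-a=2):
  y_1 = -Pa(L-x)(2Lx-a²-x²)/(6LEI)  [x>a] = -7·6·(8-(32/5))·(2·8·(32/5)-6²-(32/5)²)/(6·8·2000) = -1113/62500 m
Load 2 — point force P=2 kN at a=2 m (b=L-a=6):
  y_2 = -Pa(L-x)(2Lx-a²-x²)/(6LEI)  [x>a] = -2·2·(8-(32/5))·(2·8·(32/5)-2²-(32/5)²)/(6·8·2000) = -359/93750 m
Load 3 — applied couple M₀=15 kN·m at a=8/3 m (b=L-a=16/3):
  y_3 = (M₀x³/(6L)-M₀(x-a)²/2+C₁x)/EI  [x>a] with C₁=M₀(3b²-L²)/(6L)=20/3 = (15·(32/5)³/(6·8)-15·((32/5)-(8/3))²/2+(20/3)·(32/5))/2000 = 94/9375 m
Superposition: y = Σ y_i = -2177/187500 m ≈ -0.011611 m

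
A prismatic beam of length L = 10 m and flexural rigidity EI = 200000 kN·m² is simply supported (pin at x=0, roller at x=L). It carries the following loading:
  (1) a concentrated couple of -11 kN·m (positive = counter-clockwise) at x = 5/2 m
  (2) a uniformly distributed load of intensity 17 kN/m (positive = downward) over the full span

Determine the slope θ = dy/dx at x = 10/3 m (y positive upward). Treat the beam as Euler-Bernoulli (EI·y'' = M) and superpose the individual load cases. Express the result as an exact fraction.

θ(10/3) = -727/414720 rad

Load 1 — applied couple M₀=-11 kN·m at a=5/2 m (b=L-a=15/2):
  θ_1 = (M₀x²/(2L)-M₀(x-a)+C₁)/EI  [x>a] with C₁=M₀(3b²-L²)/(6L)=-605/48 = ((-11)·(10/3)²/(2·10)-(-11)·((10/3)-(5/2))+(-605/48))/200000 = -11/230400 rad
Load 2 — uniform load w=17 kN/m over full span:
  θ_2 = -w(L³-6Lx²+4x³)/(24EI) = -17·(10³-6·10·(10/3)²+4·(10/3)³)/(24·200000) = -221/129600 rad
Superposition: θ = Σ θ_i = -727/414720 rad ≈ -0.001753 rad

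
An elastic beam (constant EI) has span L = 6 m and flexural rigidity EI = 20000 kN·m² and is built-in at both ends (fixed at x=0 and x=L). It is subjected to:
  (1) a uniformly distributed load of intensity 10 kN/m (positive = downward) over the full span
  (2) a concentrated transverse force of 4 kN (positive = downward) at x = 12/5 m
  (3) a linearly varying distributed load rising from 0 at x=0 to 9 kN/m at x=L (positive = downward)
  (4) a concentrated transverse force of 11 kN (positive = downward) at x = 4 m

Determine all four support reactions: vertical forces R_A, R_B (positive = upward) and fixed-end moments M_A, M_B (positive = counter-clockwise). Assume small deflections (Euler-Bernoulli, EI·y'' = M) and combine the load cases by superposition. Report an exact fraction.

Load 1 — uniform load w=10 kN/m over full span:
  R_A = wL/2 = 10·6/2 = 30 kN
  M_A = wL²/12 = 10·6²/12 = 30 kN·m
  R_B = wL/2 = 10·6/2 = 30 kN
  M_B = -wL²/12 = -10·6²/12 = -30 kN·m
Load 2 — point force P=4 kN at a=12/5 m (b=L-a=18/5):
  R_A = Pb²(3a+b)/L³ = 4·(18/5)²·(3·(12/5)+(18/5))/6³ = 324/125 kN
  M_A = Pab²/L² = 4·(12/5)·(18/5)²/6² = 432/125 kN·m
  R_B = Pa²(a+3b)/L³ = 4·(12/5)²·((12/5)+3·(18/5))/6³ = 176/125 kN
  M_B = -Pa²b/L² = -4·(12/5)²·(18/5)/6² = -288/125 kN·m
Load 3 — triangular load w₀=9 kN/m (0→w₀ over full span):
  R_A = 3w₀L/20 = 3·9·6/20 = 81/10 kN
  M_A = w₀L²/30 = 9·6²/30 = 54/5 kN·m
  R_B = 7w₀L/20 = 7·9·6/20 = 189/10 kN
  M_B = -w₀L²/20 = -9·6²/20 = -81/5 kN·m
Load 4 — point force P=11 kN at a=4 m (b=L-a=2):
  R_A = Pb²(3a+b)/L³ = 11·2²·(3·4+2)/6³ = 77/27 kN
  M_A = Pab²/L² = 11·4·2²/6² = 44/9 kN·m
  R_B = Pa²(a+3b)/L³ = 11·4²·(4+3·2)/6³ = 220/27 kN
  M_B = -Pa²b/L² = -11·4²·2/6² = -88/9 kN·m
Superposition: R_A = 293921/6750 kN, M_A = 55288/1125 kN·m, R_B = 394579/6750 kN, M_B = -65567/1125 kN·m

R_A = 293921/6750 kN, M_A = 55288/1125 kN·m, R_B = 394579/6750 kN, M_B = -65567/1125 kN·m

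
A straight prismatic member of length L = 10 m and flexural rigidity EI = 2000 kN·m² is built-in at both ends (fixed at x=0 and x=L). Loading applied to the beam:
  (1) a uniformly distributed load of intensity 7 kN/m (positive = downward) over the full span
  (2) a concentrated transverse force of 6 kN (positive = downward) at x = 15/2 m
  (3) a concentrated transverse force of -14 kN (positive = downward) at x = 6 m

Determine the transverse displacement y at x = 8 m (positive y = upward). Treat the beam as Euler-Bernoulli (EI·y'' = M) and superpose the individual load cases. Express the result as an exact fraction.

Load 1 — uniform load w=7 kN/m over full span:
  y_1 = -wx²(L-x)²/(24EI) = -7·8²·(10-8)²/(24·2000) = -14/375 m
Load 2 — point force P=6 kN at a=15/2 m (b=L-a=5/2):
  y_2 = -Pa²(L-x)²(3bL-(3b+a)(L-x))/(6L³EI)  [x>a] = -6·(15/2)²·(10-8)²·(3·(5/2)·10-(3·(5/2)+(15/2))·(10-8))/(6·10³·2000) = -81/16000 m
Load 3 — point force P=-14 kN at a=6 m (b=L-a=4):
  y_3 = -Pa²(L-x)²(3bL-(3b+a)(L-x))/(6L³EI)  [x>a] = -(-14)·6²·(10-8)²·(3·4·10-(3·4+6)·(10-8))/(6·10³·2000) = 441/31250 m
Superposition: y = Σ y_i = -169703/6000000 m ≈ -0.028284 m

y(8) = -169703/6000000 m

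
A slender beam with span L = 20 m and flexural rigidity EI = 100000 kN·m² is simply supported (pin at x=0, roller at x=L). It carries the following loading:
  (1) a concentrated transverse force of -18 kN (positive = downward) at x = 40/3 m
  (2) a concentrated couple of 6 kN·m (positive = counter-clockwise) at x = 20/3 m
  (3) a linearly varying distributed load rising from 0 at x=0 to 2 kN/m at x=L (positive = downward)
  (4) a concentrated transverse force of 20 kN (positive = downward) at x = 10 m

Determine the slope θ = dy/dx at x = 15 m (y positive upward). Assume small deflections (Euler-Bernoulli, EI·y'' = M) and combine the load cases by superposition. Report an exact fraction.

Load 1 — point force P=-18 kN at a=40/3 m (b=L-a=20/3):
  θ_1 = -Pa(2L²-6Lx+3x²+a²)/(6LEI)  [x>a] = -(-18)·(40/3)·(2·20²-6·20·15+3·15²+(40/3)²)/(6·20·100000) = -53/18000 rad
Load 2 — applied couple M₀=6 kN·m at a=20/3 m (b=L-a=40/3):
  θ_2 = (M₀x²/(2L)-M₀(x-a)+C₁)/EI  [x>a] with C₁=M₀(3b²-L²)/(6L)=20/3 = (6·15²/(2·20)-6·(15-(20/3))+(20/3))/100000 = -23/240000 rad
Load 3 — triangular load w₀=2 kN/m (0→w₀ over full span):
  θ_3 = -w₀(7L⁴-30L²x²+15x⁴)/(360LEI) = -2·(7·20⁴-30·20²·15²+15·15⁴)/(360·20·100000) = 1313/576000 rad
Load 4 — point force P=20 kN at a=10 m (b=L-a=10):
  θ_4 = -Pa(2L²-6Lx+3x²+a²)/(6LEI)  [x>a] = -20·10·(2·20²-6·20·15+3·15²+10²)/(6·20·100000) = 3/800 rad
Superposition: θ = Σ θ_i = 8609/2880000 rad ≈ 0.002989 rad

θ(15) = 8609/2880000 rad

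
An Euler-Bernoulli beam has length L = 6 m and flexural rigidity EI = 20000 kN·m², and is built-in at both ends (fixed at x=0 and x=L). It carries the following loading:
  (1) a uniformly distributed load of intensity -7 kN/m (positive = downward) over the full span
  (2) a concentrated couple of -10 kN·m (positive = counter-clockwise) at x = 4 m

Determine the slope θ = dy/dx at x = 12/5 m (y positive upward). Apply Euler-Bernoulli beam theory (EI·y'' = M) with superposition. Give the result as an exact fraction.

Load 1 — uniform load w=-7 kN/m over full span:
  θ_1 = -wx(L-x)(L-2x)/(12EI) = -(-7)·(12/5)·(6-(12/5))·(6-2·(12/5))/(12·20000) = 189/625000 rad
Load 2 — applied couple M₀=-10 kN·m at a=4 m (b=L-a=2):
  θ_2 = (R_Ax²/2 - M_Ax)/EI  [x≤a] with R_A=-20/9, M_A=-10/3 = ((-20/9)·(12/5)²/2 - (-10/3)·(12/5))/20000 = 1/12500 rad
Superposition: θ = Σ θ_i = 239/625000 rad ≈ 0.000382 rad

θ(12/5) = 239/625000 rad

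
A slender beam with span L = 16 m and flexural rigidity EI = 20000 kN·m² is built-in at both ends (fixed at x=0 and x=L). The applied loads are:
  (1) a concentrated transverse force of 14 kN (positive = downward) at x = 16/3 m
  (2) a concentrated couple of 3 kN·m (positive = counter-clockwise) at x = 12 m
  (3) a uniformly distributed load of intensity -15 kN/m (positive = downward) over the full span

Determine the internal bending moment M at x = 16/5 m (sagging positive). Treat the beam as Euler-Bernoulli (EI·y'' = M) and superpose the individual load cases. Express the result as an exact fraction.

Load 1 — point force P=14 kN at a=16/3 m (b=L-a=32/3):
  M_1 = Pb²(3a+b)x/L³ - Pab²/L²  [x≤a] = 14·(32/3)²·(3·(16/3)+(32/3))·(16/5)/16³ - 14·(16/3)·(32/3)²/16² = 0 kN·m
Load 2 — applied couple M₀=3 kN·m at a=12 m (b=L-a=4):
  M_2 = R_Ax - M_A  [x≤a] with R_A=27/128, M_A=15/16 = (27/128)·(16/5) - (15/16) = -21/80 kN·m
Load 3 — uniform load w=-15 kN/m over full span:
  M_3 = wLx/2 - wL²/12 - wx²/2 = (-15)·16·(16/5)/2 - (-15)·16²/12 - (-15)·(16/5)²/2 = 64/5 kN·m
Superposition: M = Σ M_i = 1003/80 kN·m ≈ 12.537500 kN·m

M(16/5) = 1003/80 kN·m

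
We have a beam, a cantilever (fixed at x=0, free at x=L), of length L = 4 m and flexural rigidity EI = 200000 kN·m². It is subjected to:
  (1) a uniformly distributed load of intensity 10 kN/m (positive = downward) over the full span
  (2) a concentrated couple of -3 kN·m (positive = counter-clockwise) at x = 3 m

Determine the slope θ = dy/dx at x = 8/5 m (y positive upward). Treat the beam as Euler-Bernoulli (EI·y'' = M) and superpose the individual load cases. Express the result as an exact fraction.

Load 1 — uniform load w=10 kN/m over full span:
  θ_1 = -wx(x²-3Lx+3L²)/(6EI) = -10·(8/5)·((8/5)²-3·4·(8/5)+3·4²)/(6·200000) = -98/234375 rad
Load 2 — applied couple M₀=-3 kN·m at a=3 m (b=L-a=1):
  θ_2 = M₀x/EI  [x≤a] = (-3)·(8/5)/200000 = -3/125000 rad
Superposition: θ = Σ θ_i = -829/1875000 rad ≈ -0.000442 rad

θ(8/5) = -829/1875000 rad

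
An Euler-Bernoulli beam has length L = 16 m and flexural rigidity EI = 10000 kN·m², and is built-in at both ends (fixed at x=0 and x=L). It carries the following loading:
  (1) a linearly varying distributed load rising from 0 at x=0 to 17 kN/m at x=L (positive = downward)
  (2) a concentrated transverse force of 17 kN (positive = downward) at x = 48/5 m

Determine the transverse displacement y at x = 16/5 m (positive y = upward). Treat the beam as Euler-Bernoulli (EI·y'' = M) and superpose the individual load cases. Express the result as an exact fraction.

y(16/5) = -121856/1953125 m

Load 1 — triangular load w₀=17 kN/m (0→w₀ over full span):
  y_1 = -w₀x²(L-x)²(x+2L)/(120LEI) = -17·(16/5)²·(16-(16/5))²·((16/5)+2·16)/(120·16·10000) = -1531904/29296875 m
Load 2 — point force P=17 kN at a=48/5 m (b=L-a=32/5):
  y_2 = -Pb²x²(3aL-(3a+b)x)/(6L³EI)  [x≤a] = -17·(32/5)²·(16/5)²·(3·(48/5)·16-(3·(48/5)+(32/5))·(16/5))/(6·16³·10000) = -295936/29296875 m
Superposition: y = Σ y_i = -121856/1953125 m ≈ -0.062390 m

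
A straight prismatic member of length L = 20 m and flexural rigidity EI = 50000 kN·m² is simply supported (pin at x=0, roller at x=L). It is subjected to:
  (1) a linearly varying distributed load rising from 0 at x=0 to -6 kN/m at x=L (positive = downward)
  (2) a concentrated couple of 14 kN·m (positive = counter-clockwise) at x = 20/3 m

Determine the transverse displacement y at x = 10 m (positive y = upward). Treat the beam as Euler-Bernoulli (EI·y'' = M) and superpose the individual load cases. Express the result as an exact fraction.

Load 1 — triangular load w₀=-6 kN/m (0→w₀ over full span):
  y_1 = -w₀x(7L⁴-10L²x²+3x⁴)/(360LEI) = -(-6)·10·(7·20⁴-10·20²·10²+3·10⁴)/(360·20·50000) = 1/8 m
Load 2 — applied couple M₀=14 kN·m at a=20/3 m (b=L-a=40/3):
  y_2 = (M₀x³/(6L)-M₀(x-a)²/2+C₁x)/EI  [x>a] with C₁=M₀(3b²-L²)/(6L)=140/9 = (14·10³/(6·20)-14·(10-(20/3))²/2+(140/9)·10)/50000 = 7/1800 m
Superposition: y = Σ y_i = 29/225 m ≈ 0.128889 m

y(10) = 29/225 m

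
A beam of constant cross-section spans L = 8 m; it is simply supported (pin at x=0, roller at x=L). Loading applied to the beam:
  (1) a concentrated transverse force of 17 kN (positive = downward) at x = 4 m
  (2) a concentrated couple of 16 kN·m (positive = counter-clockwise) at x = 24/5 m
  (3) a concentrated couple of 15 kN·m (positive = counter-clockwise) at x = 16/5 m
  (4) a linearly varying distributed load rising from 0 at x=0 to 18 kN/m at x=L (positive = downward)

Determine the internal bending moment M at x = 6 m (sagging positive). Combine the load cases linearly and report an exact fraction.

Load 1 — point force P=17 kN at a=4 m (b=L-a=4):
  M_1 = Pa(L-x)/L  [x>a] = 17·4·(8-6)/8 = 17 kN·m
Load 2 — applied couple M₀=16 kN·m at a=24/5 m (b=L-a=16/5):
  M_2 = M₀x/L - M₀  [x>a] = 16·6/8 - 16 = -4 kN·m
Load 3 — applied couple M₀=15 kN·m at a=16/5 m (b=L-a=24/5):
  M_3 = M₀x/L - M₀  [x>a] = 15·6/8 - 15 = -15/4 kN·m
Load 4 — triangular load w₀=18 kN/m (0→w₀ over full span):
  M_4 = w₀Lx/6 - w₀x³/(6L) = 18·8·6/6 - 18·6³/(6·8) = 63 kN·m
Superposition: M = Σ M_i = 289/4 kN·m ≈ 72.250000 kN·m

M(6) = 289/4 kN·m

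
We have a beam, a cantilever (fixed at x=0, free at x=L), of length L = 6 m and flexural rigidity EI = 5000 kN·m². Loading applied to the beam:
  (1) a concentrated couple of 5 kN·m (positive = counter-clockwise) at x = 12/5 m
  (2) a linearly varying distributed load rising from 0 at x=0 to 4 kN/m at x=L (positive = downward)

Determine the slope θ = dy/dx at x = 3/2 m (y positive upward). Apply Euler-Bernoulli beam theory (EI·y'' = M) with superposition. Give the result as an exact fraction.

θ(3/2) = -3273/320000 rad

Load 1 — applied couple M₀=5 kN·m at a=12/5 m (b=L-a=18/5):
  θ_1 = M₀x/EI  [x≤a] = 5·(3/2)/5000 = 3/2000 rad
Load 2 — triangular load w₀=4 kN/m (0→w₀ over full span):
  θ_2 = (w₀Lx²/4-w₀L²x/3-w₀x⁴/(24L))/EI = (4·6·(3/2)²/4-4·6²·(3/2)/3-4·(3/2)⁴/(24·6))/5000 = -3753/320000 rad
Superposition: θ = Σ θ_i = -3273/320000 rad ≈ -0.010228 rad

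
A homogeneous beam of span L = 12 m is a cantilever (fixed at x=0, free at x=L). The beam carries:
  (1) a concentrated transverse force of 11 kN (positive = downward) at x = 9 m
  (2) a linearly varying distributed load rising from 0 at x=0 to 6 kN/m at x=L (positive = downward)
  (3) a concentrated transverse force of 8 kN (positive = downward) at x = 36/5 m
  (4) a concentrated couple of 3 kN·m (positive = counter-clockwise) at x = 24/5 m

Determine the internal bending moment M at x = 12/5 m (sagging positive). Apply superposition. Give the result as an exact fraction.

M(12/5) = -38844/125 kN·m

Load 1 — point force P=11 kN at a=9 m (b=L-a=3):
  M_1 = -P(a-x)  [x≤a] = -11·(9-(12/5)) = -363/5 kN·m
Load 2 — triangular load w₀=6 kN/m (0→w₀ over full span):
  M_2 = w₀Lx/2 - w₀L²/3 - w₀x³/(6L) = 6·12·(12/5)/2 - 6·12²/3 - 6·(12/5)³/(6·12) = -25344/125 kN·m
Load 3 — point force P=8 kN at a=36/5 m (b=L-a=24/5):
  M_3 = -P(a-x)  [x≤a] = -8·((36/5)-(12/5)) = -192/5 kN·m
Load 4 — applied couple M₀=3 kN·m at a=24/5 m (b=L-a=36/5):
  M_4 = M₀  [x≤a] = 3 = 3 kN·m
Superposition: M = Σ M_i = -38844/125 kN·m ≈ -310.752000 kN·m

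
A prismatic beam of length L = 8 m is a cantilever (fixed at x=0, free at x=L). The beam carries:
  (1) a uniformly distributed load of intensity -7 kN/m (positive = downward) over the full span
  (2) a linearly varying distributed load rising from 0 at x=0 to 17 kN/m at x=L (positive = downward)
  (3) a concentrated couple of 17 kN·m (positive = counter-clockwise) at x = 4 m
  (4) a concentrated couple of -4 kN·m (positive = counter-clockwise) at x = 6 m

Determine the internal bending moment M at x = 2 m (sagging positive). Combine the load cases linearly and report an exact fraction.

M(2) = -181/2 kN·m

Load 1 — uniform load w=-7 kN/m over full span:
  M_1 = -w(L-x)²/2 = -(-7)·(8-2)²/2 = 126 kN·m
Load 2 — triangular load w₀=17 kN/m (0→w₀ over full span):
  M_2 = w₀Lx/2 - w₀L²/3 - w₀x³/(6L) = 17·8·2/2 - 17·8²/3 - 17·2³/(6·8) = -459/2 kN·m
Load 3 — applied couple M₀=17 kN·m at a=4 m (b=L-a=4):
  M_3 = M₀  [x≤a] = 17 = 17 kN·m
Load 4 — applied couple M₀=-4 kN·m at a=6 m (b=L-a=2):
  M_4 = M₀  [x≤a] = (-4) = -4 kN·m
Superposition: M = Σ M_i = -181/2 kN·m ≈ -90.500000 kN·m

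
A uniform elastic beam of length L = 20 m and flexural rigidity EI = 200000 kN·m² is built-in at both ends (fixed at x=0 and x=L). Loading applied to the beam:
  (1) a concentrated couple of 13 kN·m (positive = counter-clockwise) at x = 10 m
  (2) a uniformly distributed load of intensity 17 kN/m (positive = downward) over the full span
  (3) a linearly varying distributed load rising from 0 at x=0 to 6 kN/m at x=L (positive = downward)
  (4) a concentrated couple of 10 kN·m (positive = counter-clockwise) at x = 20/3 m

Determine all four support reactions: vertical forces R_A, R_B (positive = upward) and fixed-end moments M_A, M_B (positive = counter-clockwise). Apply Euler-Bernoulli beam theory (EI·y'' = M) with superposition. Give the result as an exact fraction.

Load 1 — applied couple M₀=13 kN·m at a=10 m (b=L-a=10):
  R_A = 6M₀ab/L³ = 6·13·10·10/20³ = 39/40 kN
  M_A = M₀b(2a-b)/L² = 13·10·(2·10-10)/20² = 13/4 kN·m
  R_B = -6M₀ab/L³ = -6·13·10·10/20³ = -39/40 kN
  M_B = M₀a(2b-a)/L² = 13·10·(2·10-10)/20² = 13/4 kN·m
Load 2 — uniform load w=17 kN/m over full span:
  R_A = wL/2 = 17·20/2 = 170 kN
  M_A = wL²/12 = 17·20²/12 = 1700/3 kN·m
  R_B = wL/2 = 17·20/2 = 170 kN
  M_B = -wL²/12 = -17·20²/12 = -1700/3 kN·m
Load 3 — triangular load w₀=6 kN/m (0→w₀ over full span):
  R_A = 3w₀L/20 = 3·6·20/20 = 18 kN
  M_A = w₀L²/30 = 6·20²/30 = 80 kN·m
  R_B = 7w₀L/20 = 7·6·20/20 = 42 kN
  M_B = -w₀L²/20 = -6·20²/20 = -120 kN·m
Load 4 — applied couple M₀=10 kN·m at a=20/3 m (b=L-a=40/3):
  R_A = 6M₀ab/L³ = 6·10·(20/3)·(40/3)/20³ = 2/3 kN
  M_A = M₀b(2a-b)/L² = 10·(40/3)·(2·(20/3)-(40/3))/20² = 0 kN·m
  R_B = -6M₀ab/L³ = -6·10·(20/3)·(40/3)/20³ = -2/3 kN
  M_B = M₀a(2b-a)/L² = 10·(20/3)·(2·(40/3)-(20/3))/20² = 10/3 kN·m
Superposition: R_A = 22757/120 kN, M_A = 7799/12 kN·m, R_B = 25243/120 kN, M_B = -8161/12 kN·m

R_A = 22757/120 kN, M_A = 7799/12 kN·m, R_B = 25243/120 kN, M_B = -8161/12 kN·m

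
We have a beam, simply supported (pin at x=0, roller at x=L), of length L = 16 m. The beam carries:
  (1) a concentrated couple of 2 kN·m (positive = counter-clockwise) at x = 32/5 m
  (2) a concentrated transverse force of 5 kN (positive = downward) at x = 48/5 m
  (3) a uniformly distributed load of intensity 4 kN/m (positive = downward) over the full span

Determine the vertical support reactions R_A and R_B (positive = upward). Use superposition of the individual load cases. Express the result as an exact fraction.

R_A = 273/8 kN, R_B = 279/8 kN

Load 1 — applied couple M₀=2 kN·m at a=32/5 m (b=L-a=48/5):
  R_A = M₀/L = 2/16 = 1/8 kN
  R_B = -M₀/L = -2/16 = -1/8 kN
Load 2 — point force P=5 kN at a=48/5 m (b=L-a=32/5):
  R_A = Pb/L = 5·(32/5)/16 = 2 kN
  R_B = Pa/L = 5·(48/5)/16 = 3 kN
Load 3 — uniform load w=4 kN/m over full span:
  R_A = wL/2 = 4·16/2 = 32 kN
  R_B = wL/2 = 4·16/2 = 32 kN
Superposition: R_A = 273/8 kN, R_B = 279/8 kN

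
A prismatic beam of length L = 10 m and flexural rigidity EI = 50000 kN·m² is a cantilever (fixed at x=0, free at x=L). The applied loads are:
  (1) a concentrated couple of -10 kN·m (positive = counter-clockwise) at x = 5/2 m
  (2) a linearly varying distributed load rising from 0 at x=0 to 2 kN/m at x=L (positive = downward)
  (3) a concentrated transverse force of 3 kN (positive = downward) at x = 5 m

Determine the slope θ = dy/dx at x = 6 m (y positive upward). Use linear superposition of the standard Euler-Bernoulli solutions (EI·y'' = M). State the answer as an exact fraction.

θ(6) = -2933/500000 rad

Load 1 — applied couple M₀=-10 kN·m at a=5/2 m (b=L-a=15/2):
  θ_1 = M₀a/EI  [x>a] = (-10)·(5/2)/50000 = -1/2000 rad
Load 2 — triangular load w₀=2 kN/m (0→w₀ over full span):
  θ_2 = (w₀Lx²/4-w₀L²x/3-w₀x⁴/(24L))/EI = (2·10·6²/4-2·10²·6/3-2·6⁴/(24·10))/50000 = -577/125000 rad
Load 3 — point force P=3 kN at a=5 m (b=L-a=5):
  θ_3 = -Pa²/(2EI)  [x>a] = -3·5²/(2·50000) = -3/4000 rad
Superposition: θ = Σ θ_i = -2933/500000 rad ≈ -0.005866 rad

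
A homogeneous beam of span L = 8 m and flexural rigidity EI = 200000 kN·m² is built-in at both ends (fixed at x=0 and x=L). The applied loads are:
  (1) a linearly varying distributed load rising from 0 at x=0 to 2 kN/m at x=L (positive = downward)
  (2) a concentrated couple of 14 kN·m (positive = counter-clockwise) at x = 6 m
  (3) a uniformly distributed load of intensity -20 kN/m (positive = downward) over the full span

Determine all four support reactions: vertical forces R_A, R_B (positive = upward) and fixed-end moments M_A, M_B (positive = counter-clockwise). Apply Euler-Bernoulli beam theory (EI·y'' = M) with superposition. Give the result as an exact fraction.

R_A = -12101/160 kN, M_A = -3921/40 kN·m, R_B = -12219/160 kN, M_B = 11717/120 kN·m

Load 1 — triangular load w₀=2 kN/m (0→w₀ over full span):
  R_A = 3w₀L/20 = 3·2·8/20 = 12/5 kN
  M_A = w₀L²/30 = 2·8²/30 = 64/15 kN·m
  R_B = 7w₀L/20 = 7·2·8/20 = 28/5 kN
  M_B = -w₀L²/20 = -2·8²/20 = -32/5 kN·m
Load 2 — applied couple M₀=14 kN·m at a=6 m (b=L-a=2):
  R_A = 6M₀ab/L³ = 6·14·6·2/8³ = 63/32 kN
  M_A = M₀b(2a-b)/L² = 14·2·(2·6-2)/8² = 35/8 kN·m
  R_B = -6M₀ab/L³ = -6·14·6·2/8³ = -63/32 kN
  M_B = M₀a(2b-a)/L² = 14·6·(2·2-6)/8² = -21/8 kN·m
Load 3 — uniform load w=-20 kN/m over full span:
  R_A = wL/2 = (-20)·8/2 = -80 kN
  M_A = wL²/12 = (-20)·8²/12 = -320/3 kN·m
  R_B = wL/2 = (-20)·8/2 = -80 kN
  M_B = -wL²/12 = -(-20)·8²/12 = 320/3 kN·m
Superposition: R_A = -12101/160 kN, M_A = -3921/40 kN·m, R_B = -12219/160 kN, M_B = 11717/120 kN·m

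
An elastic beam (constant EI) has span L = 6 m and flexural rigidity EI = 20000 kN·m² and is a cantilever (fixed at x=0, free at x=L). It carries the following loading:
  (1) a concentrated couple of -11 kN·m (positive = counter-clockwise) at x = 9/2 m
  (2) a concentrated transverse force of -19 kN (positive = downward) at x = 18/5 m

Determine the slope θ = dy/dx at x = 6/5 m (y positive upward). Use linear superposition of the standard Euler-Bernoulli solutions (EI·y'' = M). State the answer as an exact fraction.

θ(6/5) = 69/25000 rad

Load 1 — applied couple M₀=-11 kN·m at a=9/2 m (b=L-a=3/2):
  θ_1 = M₀x/EI  [x≤a] = (-11)·(6/5)/20000 = -33/50000 rad
Load 2 — point force P=-19 kN at a=18/5 m (b=L-a=12/5):
  θ_2 = -Px(2a-x)/(2EI)  [x≤a] = -(-19)·(6/5)·(2·(18/5)-(6/5))/(2·20000) = 171/50000 rad
Superposition: θ = Σ θ_i = 69/25000 rad ≈ 0.002760 rad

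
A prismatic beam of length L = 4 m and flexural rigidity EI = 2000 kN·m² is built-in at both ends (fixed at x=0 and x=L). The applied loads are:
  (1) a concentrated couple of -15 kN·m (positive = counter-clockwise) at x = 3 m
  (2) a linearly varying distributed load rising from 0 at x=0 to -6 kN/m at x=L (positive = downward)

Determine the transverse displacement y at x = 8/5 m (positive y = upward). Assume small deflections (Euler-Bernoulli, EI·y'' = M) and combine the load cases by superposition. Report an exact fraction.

Load 1 — applied couple M₀=-15 kN·m at a=3 m (b=L-a=1):
  y_1 = (R_Ax³/6 - M_Ax²/2)/EI  [x≤a] with R_A=-135/32, M_A=-75/16 = ((-135/32)·(8/5)³/6 - (-75/16)·(8/5)²/2)/2000 = 39/25000 m
Load 2 — triangular load w₀=-6 kN/m (0→w₀ over full span):
  y_2 = -w₀x²(L-x)²(x+2L)/(120LEI) = -(-6)·(8/5)²·(4-(8/5))²·((8/5)+2·4)/(120·4·2000) = 1728/1953125 m
Superposition: y = Σ y_i = 38199/15625000 m ≈ 0.002445 m

y(8/5) = 38199/15625000 m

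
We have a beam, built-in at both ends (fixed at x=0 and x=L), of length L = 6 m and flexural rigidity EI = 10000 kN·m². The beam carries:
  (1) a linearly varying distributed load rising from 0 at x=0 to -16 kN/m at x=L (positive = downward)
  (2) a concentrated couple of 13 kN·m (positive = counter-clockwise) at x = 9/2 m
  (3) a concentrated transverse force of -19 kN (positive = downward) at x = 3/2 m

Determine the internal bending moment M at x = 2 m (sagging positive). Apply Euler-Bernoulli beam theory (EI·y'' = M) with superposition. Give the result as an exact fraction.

M(2) = -16939/1440 kN·m

Load 1 — triangular load w₀=-16 kN/m (0→w₀ over full span):
  M_1 = 3w₀Lx/20 - w₀L²/30 - w₀x³/(6L) = 3·(-16)·6·2/20 - (-16)·6²/30 - (-16)·2³/(6·6) = -272/45 kN·m
Load 2 — applied couple M₀=13 kN·m at a=9/2 m (b=L-a=3/2):
  M_2 = R_Ax - M_A  [x≤a] with R_A=39/16, M_A=65/16 = (39/16)·2 - (65/16) = 13/16 kN·m
Load 3 — point force P=-19 kN at a=3/2 m (b=L-a=9/2):
  M_3 = Pa²(a+3b)(L-x)/L³ - Pa²b/L²  [x>a] = (-19)·(3/2)²·((3/2)+3·(9/2))·(6-2)/6³ - (-19)·(3/2)²·(9/2)/6² = -209/32 kN·m
Superposition: M = Σ M_i = -16939/1440 kN·m ≈ -11.763194 kN·m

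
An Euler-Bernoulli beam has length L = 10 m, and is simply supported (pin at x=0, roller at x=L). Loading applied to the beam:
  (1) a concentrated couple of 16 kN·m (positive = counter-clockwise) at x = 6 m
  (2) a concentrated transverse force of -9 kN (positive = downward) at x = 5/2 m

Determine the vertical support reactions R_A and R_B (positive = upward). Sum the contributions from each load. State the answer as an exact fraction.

R_A = -103/20 kN, R_B = -77/20 kN

Load 1 — applied couple M₀=16 kN·m at a=6 m (b=L-a=4):
  R_A = M₀/L = 16/10 = 8/5 kN
  R_B = -M₀/L = -16/10 = -8/5 kN
Load 2 — point force P=-9 kN at a=5/2 m (b=L-a=15/2):
  R_A = Pb/L = (-9)·(15/2)/10 = -27/4 kN
  R_B = Pa/L = (-9)·(5/2)/10 = -9/4 kN
Superposition: R_A = -103/20 kN, R_B = -77/20 kN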